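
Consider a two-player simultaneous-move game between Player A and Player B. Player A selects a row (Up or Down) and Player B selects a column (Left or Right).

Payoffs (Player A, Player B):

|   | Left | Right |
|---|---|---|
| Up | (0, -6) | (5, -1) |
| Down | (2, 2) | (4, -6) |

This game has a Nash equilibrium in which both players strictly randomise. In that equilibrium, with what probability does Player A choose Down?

Let r be the probability that Player A plays Up. In a completely mixed equilibrium, Player B must be indifferent between Left and Right.
Player B's expected payoff from Left is −6r + 2(1−r); from Right it is −r − 6(1−r).
Setting these equal: −8r + 2 = 5r − 6, so r = 8/13.
Therefore Player A plays Down with probability 1 − 8/13 = 5/13.

5/13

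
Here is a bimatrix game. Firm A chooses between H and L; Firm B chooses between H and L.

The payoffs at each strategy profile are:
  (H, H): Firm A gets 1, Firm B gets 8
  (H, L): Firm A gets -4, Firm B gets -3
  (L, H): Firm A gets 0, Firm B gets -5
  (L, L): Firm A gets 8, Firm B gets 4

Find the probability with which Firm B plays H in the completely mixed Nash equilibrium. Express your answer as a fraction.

Let c be the probability that Firm B plays H. In a completely mixed equilibrium, Firm A must be indifferent between H and L.
Firm A's expected payoff from H is c − 4(1−c); from L it is 8(1−c).
Setting these equal: 5c − 4 = −8c + 8, so c = 12/13.

12/13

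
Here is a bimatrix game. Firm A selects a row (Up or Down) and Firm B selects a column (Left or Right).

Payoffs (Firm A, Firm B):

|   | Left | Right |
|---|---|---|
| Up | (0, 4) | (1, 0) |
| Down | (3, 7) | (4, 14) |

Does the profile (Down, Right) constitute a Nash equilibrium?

At (Down, Right), Firm A earns 4; switching to Up would give 1, so Firm A has no profitable deviation.
Firm B earns 14; switching to Left would give 7, so Firm B has no profitable deviation.
Neither player can gain by a unilateral deviation, so this profile is a Nash equilibrium.

Yes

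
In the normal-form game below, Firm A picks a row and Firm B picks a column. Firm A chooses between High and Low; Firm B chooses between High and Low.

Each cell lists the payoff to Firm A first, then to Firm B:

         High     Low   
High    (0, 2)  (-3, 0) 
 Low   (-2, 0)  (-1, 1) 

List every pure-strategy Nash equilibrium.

(High, High): Firm A gets 0 ≥ -2 from Low, and Firm B gets 2 ≥ 0 from Low — Nash equilibrium.
(High, Low): Firm A prefers Low (-1 > -3); Firm B prefers High (2 > 0) — not an equilibrium.
(Low, High): Firm A prefers High (0 > -2); Firm B prefers Low (1 > 0) — not an equilibrium.
(Low, Low): Firm A gets -1 ≥ -3 from High, and Firm B gets 1 ≥ 0 from High — Nash equilibrium.

(High, High) and (Low, Low)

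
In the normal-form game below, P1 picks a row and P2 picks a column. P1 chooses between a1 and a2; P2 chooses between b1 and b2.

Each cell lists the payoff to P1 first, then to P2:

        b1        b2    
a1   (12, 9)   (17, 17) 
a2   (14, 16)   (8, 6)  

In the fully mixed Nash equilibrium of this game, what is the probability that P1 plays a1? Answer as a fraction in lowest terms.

Let p be the probability that P1 plays a1. In a completely mixed equilibrium, P2 must be indifferent between b1 and b2.
P2's expected payoff from b1 is 9p + 16(1−p); from b2 it is 17p + 6(1−p).
Setting these equal: −7p + 16 = 11p + 6, so p = 5/9.

5/9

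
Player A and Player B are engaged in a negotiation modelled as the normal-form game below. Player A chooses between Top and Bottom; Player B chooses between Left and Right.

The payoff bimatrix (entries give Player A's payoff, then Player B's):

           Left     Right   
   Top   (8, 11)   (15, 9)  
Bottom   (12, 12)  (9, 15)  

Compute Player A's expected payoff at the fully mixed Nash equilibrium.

First find q, the probability Player B plays Left, from Player A's indifference between Top and Bottom: 8q + 15(1−q) = 12q + 9(1−q), giving q = 3/5.
Since Player A is indifferent in equilibrium, Player A's expected payoff equals the payoff from either row against (3/5, 2/5). Using Top: 8(3/5) + 15(2/5) = 54/5.

54/5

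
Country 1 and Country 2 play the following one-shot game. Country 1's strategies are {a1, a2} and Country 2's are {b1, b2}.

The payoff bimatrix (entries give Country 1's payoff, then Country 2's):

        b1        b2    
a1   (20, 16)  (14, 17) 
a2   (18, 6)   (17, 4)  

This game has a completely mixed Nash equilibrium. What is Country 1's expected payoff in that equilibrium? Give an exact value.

First find q, the probability Country 2 plays b1, from Country 1's indifference between a1 and a2: 20q + 14(1−q) = 18q + 17(1−q), giving q = 3/5.
Since Country 1 is indifferent in equilibrium, Country 1's expected payoff equals the payoff from either row against (3/5, 2/5). Using a1: 20(3/5) + 14(2/5) = 88/5.

88/5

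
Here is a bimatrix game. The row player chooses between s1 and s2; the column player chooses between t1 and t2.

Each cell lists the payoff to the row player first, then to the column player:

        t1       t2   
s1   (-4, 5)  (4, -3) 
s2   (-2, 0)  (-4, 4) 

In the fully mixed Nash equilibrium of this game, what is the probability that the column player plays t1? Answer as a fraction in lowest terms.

Let q be the probability that the column player plays t1. In a completely mixed equilibrium, the row player must be indifferent between s1 and s2.
The row player's expected payoff from s1 is −4q + 4(1−q); from s2 it is −2q − 4(1−q).
Setting these equal: −8q + 4 = 2q − 4, so q = 4/5.

4/5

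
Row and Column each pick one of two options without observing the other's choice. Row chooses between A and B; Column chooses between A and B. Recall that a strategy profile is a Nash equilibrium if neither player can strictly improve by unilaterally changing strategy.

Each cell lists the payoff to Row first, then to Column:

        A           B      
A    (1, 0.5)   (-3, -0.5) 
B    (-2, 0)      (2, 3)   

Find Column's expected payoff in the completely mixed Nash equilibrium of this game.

First find p, the probability Row plays A, from Column's indifference between A and B: 0.5p = −0.5p + 3(1−p), giving p = 3/4.
Since Column is indifferent in equilibrium, Column's expected payoff equals the payoff from either column against (3/4, 1/4). Using A: 0.5(3/4) = 3/8.

3/8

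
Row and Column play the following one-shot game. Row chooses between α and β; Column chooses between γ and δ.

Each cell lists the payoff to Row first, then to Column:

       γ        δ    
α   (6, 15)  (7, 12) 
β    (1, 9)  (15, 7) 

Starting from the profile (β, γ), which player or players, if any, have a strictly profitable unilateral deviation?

Row at (β, γ) earns 1; deviating to α yields 6 — a strict improvement.
Column earns 9; deviating to δ yields 7 — not better.
Only Row has a strictly profitable deviation.

Row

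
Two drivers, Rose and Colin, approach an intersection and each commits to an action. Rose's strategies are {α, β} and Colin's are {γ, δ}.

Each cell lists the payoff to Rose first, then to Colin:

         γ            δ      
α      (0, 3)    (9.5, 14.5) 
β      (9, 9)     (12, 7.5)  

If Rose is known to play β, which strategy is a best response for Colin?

Against β, Colin earns 9 from γ and 7.5 from δ.
So γ is the best response.

γ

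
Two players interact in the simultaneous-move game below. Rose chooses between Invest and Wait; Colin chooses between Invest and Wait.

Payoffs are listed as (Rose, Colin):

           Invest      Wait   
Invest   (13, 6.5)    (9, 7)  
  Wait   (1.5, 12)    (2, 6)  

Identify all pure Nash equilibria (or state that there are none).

(Invest, Invest): Colin prefers Wait (7 > 6.5) — not an equilibrium.
(Invest, Wait): Rose gets 9 ≥ 2 from Wait, and Colin gets 7 ≥ 6.5 from Invest — Nash equilibrium.
(Wait, Invest): Rose prefers Invest (13 > 1.5) — not an equilibrium.
(Wait, Wait): Rose prefers Invest (9 > 2); Colin prefers Invest (12 > 6) — not an equilibrium.

(Invest, Wait)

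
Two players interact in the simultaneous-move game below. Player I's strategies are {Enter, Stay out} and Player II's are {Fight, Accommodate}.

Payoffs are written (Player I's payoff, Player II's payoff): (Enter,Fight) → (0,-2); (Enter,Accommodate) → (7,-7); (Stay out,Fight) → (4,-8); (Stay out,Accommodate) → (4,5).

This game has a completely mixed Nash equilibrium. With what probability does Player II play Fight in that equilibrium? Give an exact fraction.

Let q be the probability that Player II plays Fight. In a completely mixed equilibrium, Player I must be indifferent between Enter and Stay out.
Player I's expected payoff from Enter is 7(1−q); from Stay out it is 4q + 4(1−q).
Setting these equal: −7q + 7 = 4, so q = 3/7.

3/7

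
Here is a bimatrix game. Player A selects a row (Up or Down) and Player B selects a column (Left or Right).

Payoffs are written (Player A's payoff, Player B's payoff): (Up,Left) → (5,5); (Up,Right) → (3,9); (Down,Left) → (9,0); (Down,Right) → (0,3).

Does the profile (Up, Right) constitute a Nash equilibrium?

At (Up, Right), Player A earns 3; switching to Down would give 0, so Player A has no profitable deviation.
Player B earns 9; switching to Left would give 5, so Player B has no profitable deviation.
Neither player can gain by a unilateral deviation, so this profile is a Nash equilibrium.

Yes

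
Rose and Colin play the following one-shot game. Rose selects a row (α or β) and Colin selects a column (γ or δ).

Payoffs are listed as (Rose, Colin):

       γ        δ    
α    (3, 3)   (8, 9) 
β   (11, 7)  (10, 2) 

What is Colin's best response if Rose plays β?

Against β, Colin earns 7 from γ and 2 from δ.
So γ is the best response.

γ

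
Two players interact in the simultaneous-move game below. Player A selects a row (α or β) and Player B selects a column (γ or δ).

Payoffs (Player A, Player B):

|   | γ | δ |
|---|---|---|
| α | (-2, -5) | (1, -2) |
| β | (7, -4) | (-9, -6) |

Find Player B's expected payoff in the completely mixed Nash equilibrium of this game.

-22/5

First find x, the probability Player A plays α, from Player B's indifference between γ and δ: −5x − 4(1−x) = −2x − 6(1−x), giving x = 2/5.
Since Player B is indifferent in equilibrium, Player B's expected payoff equals the payoff from either column against (2/5, 3/5). Using γ: −5(2/5) − 4(3/5) = -22/5.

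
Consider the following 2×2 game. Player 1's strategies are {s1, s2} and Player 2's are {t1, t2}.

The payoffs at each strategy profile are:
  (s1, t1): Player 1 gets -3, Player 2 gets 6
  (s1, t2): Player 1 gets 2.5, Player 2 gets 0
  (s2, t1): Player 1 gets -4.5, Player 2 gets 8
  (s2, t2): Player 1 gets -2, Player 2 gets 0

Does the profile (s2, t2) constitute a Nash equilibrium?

At (s2, t2), Player 1 earns -2; switching to s1 would give 2.5, so Player 1 would deviate.
Player 2 earns 0; switching to t1 would give 8, so Player 2 would deviate.
Since at least one player can profitably deviate, this is not a Nash equilibrium.

No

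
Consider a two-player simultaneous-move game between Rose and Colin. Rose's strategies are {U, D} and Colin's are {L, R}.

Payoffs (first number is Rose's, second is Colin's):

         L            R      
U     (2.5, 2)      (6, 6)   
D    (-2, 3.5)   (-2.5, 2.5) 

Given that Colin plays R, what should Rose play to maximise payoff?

Against R, Rose earns 6 from U and -2.5 from D.
So U is the best response.

U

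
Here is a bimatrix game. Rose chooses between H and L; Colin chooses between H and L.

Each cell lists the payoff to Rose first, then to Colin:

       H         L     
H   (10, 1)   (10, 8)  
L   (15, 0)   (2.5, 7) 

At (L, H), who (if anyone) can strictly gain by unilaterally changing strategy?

Rose at (L, H) earns 15; deviating to H yields 10 — not better.
Colin earns 0; deviating to L yields 7 — a strict improvement.
Only Colin has a strictly profitable deviation.

Colin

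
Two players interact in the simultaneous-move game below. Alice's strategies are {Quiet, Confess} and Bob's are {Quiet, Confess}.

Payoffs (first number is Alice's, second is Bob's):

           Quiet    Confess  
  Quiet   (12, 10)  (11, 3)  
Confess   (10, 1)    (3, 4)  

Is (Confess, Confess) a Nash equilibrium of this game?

No

At (Confess, Confess), Alice earns 3; switching to Quiet would give 11, so Alice would deviate.
Bob earns 4; switching to Quiet would give 1, so Bob has no profitable deviation.
Since at least one player can profitably deviate, this is not a Nash equilibrium.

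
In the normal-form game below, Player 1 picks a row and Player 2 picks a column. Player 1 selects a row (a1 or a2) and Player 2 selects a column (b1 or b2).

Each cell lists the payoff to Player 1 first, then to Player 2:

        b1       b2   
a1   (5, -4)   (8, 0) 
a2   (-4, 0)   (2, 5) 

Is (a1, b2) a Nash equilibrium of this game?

Yes

At (a1, b2), Player 1 earns 8; switching to a2 would give 2, so Player 1 has no profitable deviation.
Player 2 earns 0; switching to b1 would give -4, so Player 2 has no profitable deviation.
Neither player can gain by a unilateral deviation, so this profile is a Nash equilibrium.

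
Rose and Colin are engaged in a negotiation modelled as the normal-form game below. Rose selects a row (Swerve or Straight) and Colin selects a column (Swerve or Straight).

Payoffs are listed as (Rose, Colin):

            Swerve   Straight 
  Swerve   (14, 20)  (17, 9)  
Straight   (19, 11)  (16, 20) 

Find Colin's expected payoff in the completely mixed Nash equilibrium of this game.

First find x, the probability Rose plays Swerve, from Colin's indifference between Swerve and Straight: 20x + 11(1−x) = 9x + 20(1−x), giving x = 9/20.
Since Colin is indifferent in equilibrium, Colin's expected payoff equals the payoff from either column against (9/20, 11/20). Using Swerve: 20(9/20) + 11(11/20) = 301/20.

301/20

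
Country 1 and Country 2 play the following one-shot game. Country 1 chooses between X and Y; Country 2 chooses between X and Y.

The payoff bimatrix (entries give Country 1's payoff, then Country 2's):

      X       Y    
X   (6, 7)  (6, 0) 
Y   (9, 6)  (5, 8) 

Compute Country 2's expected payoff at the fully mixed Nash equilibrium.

First find x, the probability Country 1 plays X, from Country 2's indifference between X and Y: 7x + 6(1−x) = 8(1−x), giving x = 2/9.
Since Country 2 is indifferent in equilibrium, Country 2's expected payoff equals the payoff from either column against (2/9, 7/9). Using X: 7(2/9) + 6(7/9) = 56/9.

56/9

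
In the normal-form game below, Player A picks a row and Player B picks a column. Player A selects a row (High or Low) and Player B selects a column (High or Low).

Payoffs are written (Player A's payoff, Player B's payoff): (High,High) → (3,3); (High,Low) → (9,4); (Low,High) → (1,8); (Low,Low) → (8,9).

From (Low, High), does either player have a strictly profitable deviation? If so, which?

Player A at (Low, High) earns 1; deviating to High yields 3 — a strict improvement.
Player B earns 8; deviating to Low yields 9 — a strict improvement.
Both Player A and Player B have strictly profitable deviations.

Both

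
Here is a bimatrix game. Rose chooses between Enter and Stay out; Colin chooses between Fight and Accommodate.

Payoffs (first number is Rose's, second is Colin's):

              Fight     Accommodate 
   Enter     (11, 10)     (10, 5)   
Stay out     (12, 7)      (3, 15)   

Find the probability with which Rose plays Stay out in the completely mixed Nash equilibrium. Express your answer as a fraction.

5/13

Let r be the probability that Rose plays Enter. In a completely mixed equilibrium, Colin must be indifferent between Fight and Accommodate.
Colin's expected payoff from Fight is 10r + 7(1−r); from Accommodate it is 5r + 15(1−r).
Setting these equal: 3r + 7 = −10r + 15, so r = 8/13.
Therefore Rose plays Stay out with probability 1 − 8/13 = 5/13.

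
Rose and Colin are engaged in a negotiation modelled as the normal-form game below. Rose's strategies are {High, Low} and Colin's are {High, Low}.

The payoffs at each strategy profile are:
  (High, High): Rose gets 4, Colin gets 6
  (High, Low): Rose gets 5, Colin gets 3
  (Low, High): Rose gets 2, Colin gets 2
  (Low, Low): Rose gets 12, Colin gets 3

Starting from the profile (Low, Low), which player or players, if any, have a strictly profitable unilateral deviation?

Neither

Rose at (Low, Low) earns 12; deviating to High yields 5 — not better.
Colin earns 3; deviating to High yields 2 — not better.
Neither player can strictly improve; the profile is a Nash equilibrium.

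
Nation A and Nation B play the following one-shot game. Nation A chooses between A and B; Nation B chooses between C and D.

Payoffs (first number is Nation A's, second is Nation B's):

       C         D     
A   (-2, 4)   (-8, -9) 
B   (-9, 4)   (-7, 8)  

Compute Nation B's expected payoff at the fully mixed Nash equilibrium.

First find p, the probability Nation A plays A, from Nation B's indifference between C and D: 4p + 4(1−p) = −9p + 8(1−p), giving p = 4/17.
Since Nation B is indifferent in equilibrium, Nation B's expected payoff equals the payoff from either column against (4/17, 13/17). Using C: 4(4/17) + 4(13/17) = 4.

4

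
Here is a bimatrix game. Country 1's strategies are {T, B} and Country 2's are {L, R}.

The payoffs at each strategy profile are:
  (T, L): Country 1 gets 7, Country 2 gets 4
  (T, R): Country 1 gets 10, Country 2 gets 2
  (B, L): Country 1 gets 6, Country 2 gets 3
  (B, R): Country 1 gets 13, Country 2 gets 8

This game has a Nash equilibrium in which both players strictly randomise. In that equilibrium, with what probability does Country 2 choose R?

1/4

Let y be the probability that Country 2 plays L. In a completely mixed equilibrium, Country 1 must be indifferent between T and B.
Country 1's expected payoff from T is 7y + 10(1−y); from B it is 6y + 13(1−y).
Setting these equal: −3y + 10 = −7y + 13, so y = 3/4.
Therefore Country 2 plays R with probability 1 − 3/4 = 1/4.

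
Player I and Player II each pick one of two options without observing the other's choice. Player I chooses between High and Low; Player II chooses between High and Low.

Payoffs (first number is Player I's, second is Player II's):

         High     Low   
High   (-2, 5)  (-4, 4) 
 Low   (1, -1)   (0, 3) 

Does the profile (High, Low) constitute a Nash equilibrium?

No

At (High, Low), Player I earns -4; switching to Low would give 0, so Player I would deviate.
Player II earns 4; switching to High would give 5, so Player II would deviate.
Since at least one player can profitably deviate, this is not a Nash equilibrium.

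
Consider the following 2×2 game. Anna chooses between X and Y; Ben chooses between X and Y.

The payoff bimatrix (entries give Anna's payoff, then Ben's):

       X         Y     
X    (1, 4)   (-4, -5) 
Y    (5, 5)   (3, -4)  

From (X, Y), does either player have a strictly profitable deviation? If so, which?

Anna at (X, Y) earns -4; deviating to Y yields 3 — a strict improvement.
Ben earns -5; deviating to X yields 4 — a strict improvement.
Both Anna and Ben have strictly profitable deviations.

Both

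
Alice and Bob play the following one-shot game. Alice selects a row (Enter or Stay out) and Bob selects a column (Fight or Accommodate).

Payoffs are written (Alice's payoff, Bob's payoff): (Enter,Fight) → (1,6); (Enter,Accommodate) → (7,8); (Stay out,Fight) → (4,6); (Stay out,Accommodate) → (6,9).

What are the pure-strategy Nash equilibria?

(Enter, Fight): Alice prefers Stay out (4 > 1); Bob prefers Accommodate (8 > 6) — not an equilibrium.
(Enter, Accommodate): Alice gets 7 ≥ 6 from Stay out, and Bob gets 8 ≥ 6 from Fight — Nash equilibrium.
(Stay out, Fight): Bob prefers Accommodate (9 > 6) — not an equilibrium.
(Stay out, Accommodate): Alice prefers Enter (7 > 6) — not an equilibrium.

(Enter, Accommodate)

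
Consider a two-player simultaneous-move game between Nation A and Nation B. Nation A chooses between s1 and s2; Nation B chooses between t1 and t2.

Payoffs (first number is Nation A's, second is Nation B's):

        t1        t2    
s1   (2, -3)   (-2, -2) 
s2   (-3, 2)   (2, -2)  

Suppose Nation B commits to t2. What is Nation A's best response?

s2

Against t2, Nation A earns -2 from s1 and 2 from s2.
So s2 is the best response.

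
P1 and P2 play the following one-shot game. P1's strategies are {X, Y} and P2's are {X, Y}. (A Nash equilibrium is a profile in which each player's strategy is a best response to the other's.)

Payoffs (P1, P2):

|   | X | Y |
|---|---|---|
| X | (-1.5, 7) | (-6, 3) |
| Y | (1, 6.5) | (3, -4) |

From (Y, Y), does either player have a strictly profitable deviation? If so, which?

P2

P1 at (Y, Y) earns 3; deviating to X yields -6 — not better.
P2 earns -4; deviating to X yields 6.5 — a strict improvement.
Only P2 has a strictly profitable deviation.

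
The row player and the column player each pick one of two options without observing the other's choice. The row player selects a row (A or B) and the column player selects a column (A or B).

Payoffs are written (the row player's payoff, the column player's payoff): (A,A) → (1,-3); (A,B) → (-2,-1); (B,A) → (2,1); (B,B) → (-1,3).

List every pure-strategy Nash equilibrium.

(B, B)

(A, A): the row player prefers B (2 > 1); the column player prefers B (-1 > -3) — not an equilibrium.
(A, B): the row player prefers B (-1 > -2) — not an equilibrium.
(B, A): the column player prefers B (3 > 1) — not an equilibrium.
(B, B): the row player gets -1 ≥ -2 from A, and the column player gets 3 ≥ 1 from A — Nash equilibrium.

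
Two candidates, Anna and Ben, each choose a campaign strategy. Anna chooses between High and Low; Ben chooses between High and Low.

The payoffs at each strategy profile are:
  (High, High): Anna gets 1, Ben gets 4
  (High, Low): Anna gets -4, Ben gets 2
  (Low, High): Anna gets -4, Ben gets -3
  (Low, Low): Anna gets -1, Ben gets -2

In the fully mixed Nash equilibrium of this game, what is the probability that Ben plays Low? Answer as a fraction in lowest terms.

Let q be the probability that Ben plays High. In a completely mixed equilibrium, Anna must be indifferent between High and Low.
Anna's expected payoff from High is q − 4(1−q); from Low it is −4q − (1−q).
Setting these equal: 5q − 4 = −3q − 1, so q = 3/8.
Therefore Ben plays Low with probability 1 − 3/8 = 5/8.

5/8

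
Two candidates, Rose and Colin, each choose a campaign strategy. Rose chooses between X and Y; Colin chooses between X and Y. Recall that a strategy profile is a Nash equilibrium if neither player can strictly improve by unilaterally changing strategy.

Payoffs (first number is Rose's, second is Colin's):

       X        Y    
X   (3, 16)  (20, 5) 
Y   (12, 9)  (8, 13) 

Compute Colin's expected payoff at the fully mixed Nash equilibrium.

163/15

First find p, the probability Rose plays X, from Colin's indifference between X and Y: 16p + 9(1−p) = 5p + 13(1−p), giving p = 4/15.
Since Colin is indifferent in equilibrium, Colin's expected payoff equals the payoff from either column against (4/15, 11/15). Using X: 16(4/15) + 9(11/15) = 163/15.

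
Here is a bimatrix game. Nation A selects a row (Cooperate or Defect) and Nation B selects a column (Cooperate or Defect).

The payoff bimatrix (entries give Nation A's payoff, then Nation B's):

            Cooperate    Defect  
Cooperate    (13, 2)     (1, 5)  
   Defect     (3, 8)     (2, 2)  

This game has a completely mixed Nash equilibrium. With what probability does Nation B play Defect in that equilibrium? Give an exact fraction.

10/11

Let y be the probability that Nation B plays Cooperate. In a completely mixed equilibrium, Nation A must be indifferent between Cooperate and Defect.
Nation A's expected payoff from Cooperate is 13y + (1−y); from Defect it is 3y + 2(1−y).
Setting these equal: 12y + 1 = y + 2, so y = 1/11.
Therefore Nation B plays Defect with probability 1 − 1/11 = 10/11.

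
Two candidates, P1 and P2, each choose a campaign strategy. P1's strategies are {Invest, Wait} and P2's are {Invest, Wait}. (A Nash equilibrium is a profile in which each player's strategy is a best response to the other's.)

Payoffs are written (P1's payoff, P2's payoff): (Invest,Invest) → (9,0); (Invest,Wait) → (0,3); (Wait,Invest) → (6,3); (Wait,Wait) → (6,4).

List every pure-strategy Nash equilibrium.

(Invest, Invest): P2 prefers Wait (3 > 0) — not an equilibrium.
(Invest, Wait): P1 prefers Wait (6 > 0) — not an equilibrium.
(Wait, Invest): P1 prefers Invest (9 > 6); P2 prefers Wait (4 > 3) — not an equilibrium.
(Wait, Wait): P1 gets 6 ≥ 0 from Invest, and P2 gets 4 ≥ 3 from Invest — Nash equilibrium.

(Wait, Wait)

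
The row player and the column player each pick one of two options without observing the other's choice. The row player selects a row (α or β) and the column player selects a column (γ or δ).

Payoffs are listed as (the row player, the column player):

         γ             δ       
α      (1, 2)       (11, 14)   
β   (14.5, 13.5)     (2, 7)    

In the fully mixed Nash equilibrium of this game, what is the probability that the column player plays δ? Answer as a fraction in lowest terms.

Let c be the probability that the column player plays γ. In a completely mixed equilibrium, the row player must be indifferent between α and β.
The row player's expected payoff from α is c + 11(1−c); from β it is 14.5c + 2(1−c).
Setting these equal: −10c + 11 = 12.5c + 2, so c = 2/5.
Therefore the column player plays δ with probability 1 − 2/5 = 3/5.

3/5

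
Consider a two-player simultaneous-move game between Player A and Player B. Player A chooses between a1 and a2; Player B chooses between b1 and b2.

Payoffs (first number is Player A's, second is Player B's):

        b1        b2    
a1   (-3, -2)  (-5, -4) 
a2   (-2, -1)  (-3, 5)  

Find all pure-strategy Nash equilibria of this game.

(a1, b1): Player A prefers a2 (-2 > -3) — not an equilibrium.
(a1, b2): Player A prefers a2 (-3 > -5); Player B prefers b1 (-2 > -4) — not an equilibrium.
(a2, b1): Player B prefers b2 (5 > -1) — not an equilibrium.
(a2, b2): Player A gets -3 ≥ -5 from a1, and Player B gets 5 ≥ -1 from b1 — Nash equilibrium.

(a2, b2)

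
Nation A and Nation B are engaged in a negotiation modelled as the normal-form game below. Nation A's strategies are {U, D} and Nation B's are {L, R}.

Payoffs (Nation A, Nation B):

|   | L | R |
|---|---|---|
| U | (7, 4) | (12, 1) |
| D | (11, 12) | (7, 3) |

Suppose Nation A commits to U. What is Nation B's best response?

Against U, Nation B earns 4 from L and 1 from R.
So L is the best response.

L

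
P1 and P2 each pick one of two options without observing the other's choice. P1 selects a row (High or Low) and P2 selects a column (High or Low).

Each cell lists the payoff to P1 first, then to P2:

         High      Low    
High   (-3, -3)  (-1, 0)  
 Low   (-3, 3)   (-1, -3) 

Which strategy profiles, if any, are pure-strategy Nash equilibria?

(High, Low) and (Low, High)

(High, High): P2 prefers Low (0 > -3) — not an equilibrium.
(High, Low): P1 gets -1 ≥ -1 from Low, and P2 gets 0 ≥ -3 from High — Nash equilibrium.
(Low, High): P1 gets -3 ≥ -3 from High, and P2 gets 3 ≥ -3 from Low — Nash equilibrium.
(Low, Low): P2 prefers High (3 > -3) — not an equilibrium.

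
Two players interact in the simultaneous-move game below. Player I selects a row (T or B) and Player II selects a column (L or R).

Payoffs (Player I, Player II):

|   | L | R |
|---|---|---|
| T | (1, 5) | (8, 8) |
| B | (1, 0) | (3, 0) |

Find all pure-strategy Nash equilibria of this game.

(T, L): Player II prefers R (8 > 5) — not an equilibrium.
(T, R): Player I gets 8 ≥ 3 from B, and Player II gets 8 ≥ 5 from L — Nash equilibrium.
(B, L): Player I gets 1 ≥ 1 from T, and Player II gets 0 ≥ 0 from R — Nash equilibrium.
(B, R): Player I prefers T (8 > 3) — not an equilibrium.

(T, R) and (B, L)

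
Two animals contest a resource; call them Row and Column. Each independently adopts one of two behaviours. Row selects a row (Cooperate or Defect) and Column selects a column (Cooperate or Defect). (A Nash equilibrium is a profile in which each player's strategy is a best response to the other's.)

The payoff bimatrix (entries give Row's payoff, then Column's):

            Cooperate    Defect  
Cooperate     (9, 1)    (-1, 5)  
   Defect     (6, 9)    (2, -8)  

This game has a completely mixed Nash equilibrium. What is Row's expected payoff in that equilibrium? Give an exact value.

First find y, the probability Column plays Cooperate, from Row's indifference between Cooperate and Defect: 9y − (1−y) = 6y + 2(1−y), giving y = 1/2.
Since Row is indifferent in equilibrium, Row's expected payoff equals the payoff from either row against (1/2, 1/2). Using Cooperate: 9(1/2) − (1/2) = 4.

4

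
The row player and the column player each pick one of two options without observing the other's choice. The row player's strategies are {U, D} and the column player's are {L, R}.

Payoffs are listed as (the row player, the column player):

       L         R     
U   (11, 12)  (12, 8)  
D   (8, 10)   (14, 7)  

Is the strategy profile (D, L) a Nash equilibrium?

At (D, L), the row player earns 8; switching to U would give 11, so the row player would deviate.
The column player earns 10; switching to R would give 7, so the column player has no profitable deviation.
Since at least one player can profitably deviate, this is not a Nash equilibrium.

No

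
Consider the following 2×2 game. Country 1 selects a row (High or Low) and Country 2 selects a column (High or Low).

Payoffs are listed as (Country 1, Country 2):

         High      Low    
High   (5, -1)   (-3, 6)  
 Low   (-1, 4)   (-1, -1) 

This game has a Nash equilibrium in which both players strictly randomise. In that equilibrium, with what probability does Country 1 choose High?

Let r be the probability that Country 1 plays High. In a completely mixed equilibrium, Country 2 must be indifferent between High and Low.
Country 2's expected payoff from High is −r + 4(1−r); from Low it is 6r − (1−r).
Setting these equal: −5r + 4 = 7r − 1, so r = 5/12.

5/12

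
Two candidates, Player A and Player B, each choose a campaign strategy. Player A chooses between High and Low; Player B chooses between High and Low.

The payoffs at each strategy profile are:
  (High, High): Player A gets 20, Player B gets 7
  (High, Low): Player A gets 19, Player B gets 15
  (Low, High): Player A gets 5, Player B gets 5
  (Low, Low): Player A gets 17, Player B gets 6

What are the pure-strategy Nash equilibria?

(High, Low)

(High, High): Player B prefers Low (15 > 7) — not an equilibrium.
(High, Low): Player A gets 19 ≥ 17 from Low, and Player B gets 15 ≥ 7 from High — Nash equilibrium.
(Low, High): Player A prefers High (20 > 5); Player B prefers Low (6 > 5) — not an equilibrium.
(Low, Low): Player A prefers High (19 > 17) — not an equilibrium.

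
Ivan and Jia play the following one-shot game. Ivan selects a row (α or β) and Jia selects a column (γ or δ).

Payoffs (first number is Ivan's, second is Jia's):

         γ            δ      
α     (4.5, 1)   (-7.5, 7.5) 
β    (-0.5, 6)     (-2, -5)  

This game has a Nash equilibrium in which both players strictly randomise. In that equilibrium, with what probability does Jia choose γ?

11/21

Let q be the probability that Jia plays γ. In a completely mixed equilibrium, Ivan must be indifferent between α and β.
Ivan's expected payoff from α is 4.5q − 7.5(1−q); from β it is −0.5q − 2(1−q).
Setting these equal: 12q − 7.5 = 1.5q − 2, so q = 11/21.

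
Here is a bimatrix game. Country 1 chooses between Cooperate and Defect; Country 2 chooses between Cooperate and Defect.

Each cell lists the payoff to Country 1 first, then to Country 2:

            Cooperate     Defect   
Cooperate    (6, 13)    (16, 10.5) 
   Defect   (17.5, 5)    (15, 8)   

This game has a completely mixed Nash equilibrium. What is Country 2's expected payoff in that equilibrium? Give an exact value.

103/11

First find p, the probability Country 1 plays Cooperate, from Country 2's indifference between Cooperate and Defect: 13p + 5(1−p) = 10.5p + 8(1−p), giving p = 6/11.
Since Country 2 is indifferent in equilibrium, Country 2's expected payoff equals the payoff from either column against (6/11, 5/11). Using Cooperate: 13(6/11) + 5(5/11) = 103/11.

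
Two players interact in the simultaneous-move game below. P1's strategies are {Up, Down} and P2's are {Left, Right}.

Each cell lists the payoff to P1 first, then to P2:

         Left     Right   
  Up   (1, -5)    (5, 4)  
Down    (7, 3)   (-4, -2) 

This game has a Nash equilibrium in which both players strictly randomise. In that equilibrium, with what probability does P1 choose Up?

5/14

Let r be the probability that P1 plays Up. In a completely mixed equilibrium, P2 must be indifferent between Left and Right.
P2's expected payoff from Left is −5r + 3(1−r); from Right it is 4r − 2(1−r).
Setting these equal: −8r + 3 = 6r − 2, so r = 5/14.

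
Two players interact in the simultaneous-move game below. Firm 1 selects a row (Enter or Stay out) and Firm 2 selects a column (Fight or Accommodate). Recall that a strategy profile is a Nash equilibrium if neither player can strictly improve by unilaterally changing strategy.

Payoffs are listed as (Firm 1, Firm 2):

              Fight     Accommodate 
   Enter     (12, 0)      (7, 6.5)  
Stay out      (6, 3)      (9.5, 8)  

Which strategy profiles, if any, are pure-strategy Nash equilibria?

(Enter, Fight): Firm 2 prefers Accommodate (6.5 > 0) — not an equilibrium.
(Enter, Accommodate): Firm 1 prefers Stay out (9.5 > 7) — not an equilibrium.
(Stay out, Fight): Firm 1 prefers Enter (12 > 6); Firm 2 prefers Accommodate (8 > 3) — not an equilibrium.
(Stay out, Accommodate): Firm 1 gets 9.5 ≥ 7 from Enter, and Firm 2 gets 8 ≥ 3 from Fight — Nash equilibrium.

(Stay out, Accommodate)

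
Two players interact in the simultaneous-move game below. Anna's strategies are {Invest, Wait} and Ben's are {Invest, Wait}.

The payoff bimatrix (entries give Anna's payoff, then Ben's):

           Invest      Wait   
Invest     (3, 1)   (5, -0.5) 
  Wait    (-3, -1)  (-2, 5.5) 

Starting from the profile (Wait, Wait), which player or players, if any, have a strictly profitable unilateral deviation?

Anna

Anna at (Wait, Wait) earns -2; deviating to Invest yields 5 — a strict improvement.
Ben earns 5.5; deviating to Invest yields -1 — not better.
Only Anna has a strictly profitable deviation.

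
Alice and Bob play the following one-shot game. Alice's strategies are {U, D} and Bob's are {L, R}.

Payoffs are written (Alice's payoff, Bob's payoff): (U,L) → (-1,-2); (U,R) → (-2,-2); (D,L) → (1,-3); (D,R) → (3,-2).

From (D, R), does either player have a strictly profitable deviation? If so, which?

Alice at (D, R) earns 3; deviating to U yields -2 — not better.
Bob earns -2; deviating to L yields -3 — not better.
Neither player can strictly improve; the profile is a Nash equilibrium.

Neither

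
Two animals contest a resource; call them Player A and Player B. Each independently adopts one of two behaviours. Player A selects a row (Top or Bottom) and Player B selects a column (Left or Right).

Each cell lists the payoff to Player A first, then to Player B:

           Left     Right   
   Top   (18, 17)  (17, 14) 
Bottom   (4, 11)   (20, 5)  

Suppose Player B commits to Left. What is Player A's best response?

Against Left, Player A earns 18 from Top and 4 from Bottom.
So Top is the best response.

Top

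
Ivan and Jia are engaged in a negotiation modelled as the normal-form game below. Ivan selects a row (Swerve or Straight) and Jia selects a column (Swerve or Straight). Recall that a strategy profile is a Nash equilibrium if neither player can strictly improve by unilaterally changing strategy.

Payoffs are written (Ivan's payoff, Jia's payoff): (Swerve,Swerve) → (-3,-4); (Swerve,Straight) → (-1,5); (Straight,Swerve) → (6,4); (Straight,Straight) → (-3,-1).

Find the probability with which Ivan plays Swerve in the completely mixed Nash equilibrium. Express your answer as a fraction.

Let r be the probability that Ivan plays Swerve. In a completely mixed equilibrium, Jia must be indifferent between Swerve and Straight.
Jia's expected payoff from Swerve is −4r + 4(1−r); from Straight it is 5r − (1−r).
Setting these equal: −8r + 4 = 6r − 1, so r = 5/14.

5/14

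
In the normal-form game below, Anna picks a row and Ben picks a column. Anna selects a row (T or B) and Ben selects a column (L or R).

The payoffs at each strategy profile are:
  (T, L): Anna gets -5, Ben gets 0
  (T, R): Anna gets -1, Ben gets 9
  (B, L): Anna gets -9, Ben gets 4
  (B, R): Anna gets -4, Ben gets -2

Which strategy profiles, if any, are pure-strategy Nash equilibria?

(T, L): Ben prefers R (9 > 0) — not an equilibrium.
(T, R): Anna gets -1 ≥ -4 from B, and Ben gets 9 ≥ 0 from L — Nash equilibrium.
(B, L): Anna prefers T (-5 > -9) — not an equilibrium.
(B, R): Anna prefers T (-1 > -4); Ben prefers L (4 > -2) — not an equilibrium.

(T, R)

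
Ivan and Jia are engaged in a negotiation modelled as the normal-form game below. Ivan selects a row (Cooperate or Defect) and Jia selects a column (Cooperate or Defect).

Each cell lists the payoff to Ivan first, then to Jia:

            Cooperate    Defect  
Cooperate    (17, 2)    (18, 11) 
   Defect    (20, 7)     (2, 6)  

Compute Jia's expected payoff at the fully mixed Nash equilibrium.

13/2

First find x, the probability Ivan plays Cooperate, from Jia's indifference between Cooperate and Defect: 2x + 7(1−x) = 11x + 6(1−x), giving x = 1/10.
Since Jia is indifferent in equilibrium, Jia's expected payoff equals the payoff from either column against (1/10, 9/10). Using Cooperate: 2(1/10) + 7(9/10) = 13/2.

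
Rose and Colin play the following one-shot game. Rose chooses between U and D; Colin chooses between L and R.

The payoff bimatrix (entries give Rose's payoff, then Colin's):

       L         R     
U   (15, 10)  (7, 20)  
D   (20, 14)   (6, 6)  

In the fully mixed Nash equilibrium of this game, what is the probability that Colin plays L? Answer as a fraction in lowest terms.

1/6

Let q be the probability that Colin plays L. In a completely mixed equilibrium, Rose must be indifferent between U and D.
Rose's expected payoff from U is 15q + 7(1−q); from D it is 20q + 6(1−q).
Setting these equal: 8q + 7 = 14q + 6, so q = 1/6.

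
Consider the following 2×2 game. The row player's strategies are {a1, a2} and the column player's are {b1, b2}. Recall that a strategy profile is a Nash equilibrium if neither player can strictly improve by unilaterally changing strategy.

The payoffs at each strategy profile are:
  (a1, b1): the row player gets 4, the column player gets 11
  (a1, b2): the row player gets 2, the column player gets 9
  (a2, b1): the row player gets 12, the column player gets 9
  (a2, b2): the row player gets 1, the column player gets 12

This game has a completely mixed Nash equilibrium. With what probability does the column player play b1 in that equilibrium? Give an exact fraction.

Let q be the probability that the column player plays b1. In a completely mixed equilibrium, the row player must be indifferent between a1 and a2.
The row player's expected payoff from a1 is 4q + 2(1−q); from a2 it is 12q + (1−q).
Setting these equal: 2q + 2 = 11q + 1, so q = 1/9.

1/9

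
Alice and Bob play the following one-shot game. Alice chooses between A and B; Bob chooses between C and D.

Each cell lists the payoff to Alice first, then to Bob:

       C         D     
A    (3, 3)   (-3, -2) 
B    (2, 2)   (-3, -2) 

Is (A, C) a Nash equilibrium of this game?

Yes

At (A, C), Alice earns 3; switching to B would give 2, so Alice has no profitable deviation.
Bob earns 3; switching to D would give -2, so Bob has no profitable deviation.
Neither player can gain by a unilateral deviation, so this profile is a Nash equilibrium.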